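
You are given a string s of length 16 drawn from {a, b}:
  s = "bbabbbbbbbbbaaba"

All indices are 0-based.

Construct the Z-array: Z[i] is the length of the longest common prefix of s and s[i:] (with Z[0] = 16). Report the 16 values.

Z[0]=16
i=1: i≥r, start 0; Z[1]=1 scan→box=[1,2)
i=2: i≥r, start 0; Z[2]=0
i=3: i≥r, start 0; Z[3]=2 scan→box=[3,5)
i=4: min(r-i=1, Z[1]=1)=1; Z[4]=2 scan→box=[4,6)
i=5: min(r-i=1, Z[1]=1)=1; Z[5]=2 scan→box=[5,7)
i=6: min(r-i=1, Z[1]=1)=1; Z[6]=2 scan→box=[6,8)
i=7: min(r-i=1, Z[1]=1)=1; Z[7]=2 scan→box=[7,9)
i=8: min(r-i=1, Z[1]=1)=1; Z[8]=2 scan→box=[8,10)
i=9: min(r-i=1, Z[1]=1)=1; Z[9]=2 scan→box=[9,11)
i=10: min(r-i=1, Z[1]=1)=1; Z[10]=3 scan→box=[10,13)
i=11: min(r-i=2, Z[1]=1)=1; Z[11]=1
i=12: min(r-i=1, Z[2]=0)=0; Z[12]=0
i=13: i≥r, start 0; Z[13]=0
i=14: i≥r, start 0; Z[14]=1 scan→box=[14,15)
i=15: i≥r, start 0; Z[15]=0

[16, 1, 0, 2, 2, 2, 2, 2, 2, 2, 3, 1, 0, 0, 1, 0]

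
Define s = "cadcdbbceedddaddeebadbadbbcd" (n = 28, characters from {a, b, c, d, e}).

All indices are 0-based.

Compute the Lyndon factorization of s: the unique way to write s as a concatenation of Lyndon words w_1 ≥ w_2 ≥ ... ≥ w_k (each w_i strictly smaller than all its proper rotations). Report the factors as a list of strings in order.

emit factor 1: 'c' (i=0, period=1)
emit factor 2: 'adcdbbceedddaddeeb' (i=1, period=18)
emit factor 3: 'adbadbbcd' (i=19, period=9)

["c", "adcdbbceedddaddeeb", "adbadbbcd"]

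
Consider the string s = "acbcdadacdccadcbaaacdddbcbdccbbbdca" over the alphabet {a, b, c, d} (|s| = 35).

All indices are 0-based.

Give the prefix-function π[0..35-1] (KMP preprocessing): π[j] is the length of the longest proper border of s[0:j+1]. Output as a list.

π[0] = 0
j=1 s[j]='c': π[1]=0 (border '')
j=2 s[j]='b': π[2]=0 (border '')
j=3 s[j]='c': π[3]=0 (border '')
j=4 s[j]='d': π[4]=0 (border '')
j=5 s[j]='a': π[5]=1 (border 'a')
j=6 s[j]='d': k: 1→0; π[6]=0 (border '')
j=7 s[j]='a': π[7]=1 (border 'a')
j=8 s[j]='c': π[8]=2 (border 'ac')
j=9 s[j]='d': k: 2→0; π[9]=0 (border '')
j=10 s[j]='c': π[10]=0 (border '')
j=11 s[j]='c': π[11]=0 (border '')
j=12 s[j]='a': π[12]=1 (border 'a')
j=13 s[j]='d': k: 1→0; π[13]=0 (border '')
j=14 s[j]='c': π[14]=0 (border '')
j=15 s[j]='b': π[15]=0 (border '')
j=16 s[j]='a': π[16]=1 (border 'a')
j=17 s[j]='a': k: 1→0; π[17]=1 (border 'a')
j=18 s[j]='a': k: 1→0; π[18]=1 (border 'a')
j=19 s[j]='c': π[19]=2 (border 'ac')
j=20 s[j]='d': k: 2→0; π[20]=0 (border '')
j=21 s[j]='d': π[21]=0 (border '')
j=22 s[j]='d': π[22]=0 (border '')
j=23 s[j]='b': π[23]=0 (border '')
j=24 s[j]='c': π[24]=0 (border '')
j=25 s[j]='b': π[25]=0 (border '')
j=26 s[j]='d': π[26]=0 (border '')
j=27 s[j]='c': π[27]=0 (border '')
j=28 s[j]='c': π[28]=0 (border '')
j=29 s[j]='b': π[29]=0 (border '')
j=30 s[j]='b': π[30]=0 (border '')
j=31 s[j]='b': π[31]=0 (border '')
j=32 s[j]='d': π[32]=0 (border '')
j=33 s[j]='c': π[33]=0 (border '')
j=34 s[j]='a': π[34]=1 (border 'a')

[0, 0, 0, 0, 0, 1, 0, 1, 2, 0, 0, 0, 1, 0, 0, 0, 1, 1, 1, 2, 0, 0, 0, 0, 0, 0, 0, 0, 0, 0, 0, 0, 0, 0, 1]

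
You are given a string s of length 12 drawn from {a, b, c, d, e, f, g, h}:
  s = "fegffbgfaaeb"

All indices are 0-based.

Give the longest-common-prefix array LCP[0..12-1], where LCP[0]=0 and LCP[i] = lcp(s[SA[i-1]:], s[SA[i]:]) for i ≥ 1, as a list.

[0, 1, 0, 1, 0, 1, 0, 1, 1, 1, 0, 2]

rank→(start, suffix):
  0 → (8, 'aaeb')
  1 → (9, 'aeb')
  2 → (11, 'b')
  3 → (5, 'bgfaaeb')
  4 → (10, 'eb')
  5 → (1, 'egffbgfaaeb')
  6 → (7, 'faaeb')
  7 → (4, 'fbgfaaeb')
  8 → (0, 'fegffbgfaaeb')
  9 → (3, 'ffbgfaaeb')
  10 → (6, 'gfaaeb')
  11 → (2, 'gffbgfaaeb')

SA = [8, 9, 11, 5, 10, 1, 7, 4, 0, 3, 6, 2]
i: (SA[i-1],SA[i]) lcp shared
  1: (8,9) 1 'a'
  2: (9,11) 0 ''
  3: (11,5) 1 'b'
  4: (5,10) 0 ''
  5: (10,1) 1 'e'
  6: (1,7) 0 ''
  7: (7,4) 1 'f'
  8: (4,0) 1 'f'
  9: (0,3) 1 'f'
  10: (3,6) 0 ''
  11: (6,2) 2 'gf'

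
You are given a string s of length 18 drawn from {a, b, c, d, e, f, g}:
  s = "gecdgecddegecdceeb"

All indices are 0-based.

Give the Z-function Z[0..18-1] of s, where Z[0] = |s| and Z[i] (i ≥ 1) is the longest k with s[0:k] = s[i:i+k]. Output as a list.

[18, 0, 0, 0, 4, 0, 0, 0, 0, 0, 4, 0, 0, 0, 0, 0, 0, 0]

Z[0]=18
i=1: fresh scan; Z[1]=0
i=2: fresh scan; Z[2]=0
i=3: fresh scan; Z[3]=0
i=4: fresh scan; Z[4]=4 grow→box=[4,8)
i=5: min(r-i=3, Z[1]=0)=0; Z[5]=0
i=6: min(r-i=2, Z[2]=0)=0; Z[6]=0
i=7: min(r-i=1, Z[3]=0)=0; Z[7]=0
i=8: fresh scan; Z[8]=0
i=9: fresh scan; Z[9]=0
i=10: fresh scan; Z[10]=4 grow→box=[10,14)
i=11: min(r-i=3, Z[1]=0)=0; Z[11]=0
i=12: min(r-i=2, Z[2]=0)=0; Z[12]=0
i=13: min(r-i=1, Z[3]=0)=0; Z[13]=0
i=14: fresh scan; Z[14]=0
i=15: fresh scan; Z[15]=0
i=16: fresh scan; Z[16]=0
i=17: fresh scan; Z[17]=0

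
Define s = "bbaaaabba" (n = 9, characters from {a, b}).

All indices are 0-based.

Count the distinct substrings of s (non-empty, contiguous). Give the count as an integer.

rank→(start, suffix):
  0 → (8, 'a')
  1 → (2, 'aaaabba')
  2 → (3, 'aaabba')
  3 → (4, 'aabba')
  4 → (5, 'abba')
  5 → (7, 'ba')
  6 → (1, 'baaaabba')
  7 → (6, 'bba')
  8 → (0, 'bbaaaabba')

SA = [8, 2, 3, 4, 5, 7, 1, 6, 0]
[i] adj suffixes → lcp
  [1] 8/2 → 1 ('a')
  [2] 2/3 → 3 ('aaa')
  [3] 3/4 → 2 ('aa')
  [4] 4/5 → 1 ('a')
  [5] 5/7 → 0 ('')
  [6] 7/1 → 2 ('ba')
  [7] 1/6 → 1 ('b')
  [8] 6/0 → 3 ('bba')

n(n+1)/2 = 9·10/2 = 45
Σ LCP = 0 + 1 + 3 + 2 + 1 + 0 + 2 + 1 + 3 = 13
distinct = 45 − 13 = 32

32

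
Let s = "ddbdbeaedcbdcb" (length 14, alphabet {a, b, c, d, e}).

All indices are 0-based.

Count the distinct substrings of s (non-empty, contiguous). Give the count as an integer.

91

sorted suffixes:
  #0 SA[0]=6  'aedcbdcb'
  #1 SA[1]=13  'b'
  #2 SA[2]=2  'bdbeaedcbdcb'
  #3 SA[3]=10  'bdcb'
  #4 SA[4]=4  'beaedcbdcb'
  #5 SA[5]=12  'cb'
  #6 SA[6]=9  'cbdcb'
  #7 SA[7]=1  'dbdbeaedcbdcb'
  #8 SA[8]=3  'dbeaedcbdcb'
  #9 SA[9]=11  'dcb'
  #10 SA[10]=8  'dcbdcb'
  #11 SA[11]=0  'ddbdbeaedcbdcb'
  #12 SA[12]=5  'eaedcbdcb'
  #13 SA[13]=7  'edcbdcb'

SA = [6, 13, 2, 10, 4, 12, 9, 1, 3, 11, 8, 0, 5, 7]
i: (SA[i-1],SA[i]) lcp shared
  1: (6,13) 0 ''
  2: (13,2) 1 'b'
  3: (2,10) 2 'bd'
  4: (10,4) 1 'b'
  5: (4,12) 0 ''
  6: (12,9) 2 'cb'
  7: (9,1) 0 ''
  8: (1,3) 2 'db'
  9: (3,11) 1 'd'
  10: (11,8) 3 'dcb'
  11: (8,0) 1 'd'
  12: (0,5) 0 ''
  13: (5,7) 1 'e'

n(n+1)/2 = 14·15/2 = 105
Σ LCP = 0 + 0 + 1 + 2 + 1 + 0 + 2 + 0 + 2 + 1 + 3 + 1 + 0 + 1 = 14
distinct = 105 − 14 = 91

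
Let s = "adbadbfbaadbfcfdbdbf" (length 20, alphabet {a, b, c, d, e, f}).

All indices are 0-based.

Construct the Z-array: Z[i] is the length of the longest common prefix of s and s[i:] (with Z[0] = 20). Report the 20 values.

[20, 0, 0, 3, 0, 0, 0, 0, 1, 3, 0, 0, 0, 0, 0, 0, 0, 0, 0, 0]

Z[0]=20
i=1: fresh scan; Z[1]=0
i=2: fresh scan; Z[2]=0
i=3: fresh scan; Z[3]=3 scan→box=[3,6)
i=4: min(r-i=2, Z[1]=0)=0; Z[4]=0
i=5: min(r-i=1, Z[2]=0)=0; Z[5]=0
i=6: fresh scan; Z[6]=0
i=7: fresh scan; Z[7]=0
i=8: fresh scan; Z[8]=1 scan→box=[8,9)
i=9: fresh scan; Z[9]=3 scan→box=[9,12)
i=10: min(r-i=2, Z[1]=0)=0; Z[10]=0
i=11: min(r-i=1, Z[2]=0)=0; Z[11]=0
i=12: fresh scan; Z[12]=0
i=13: fresh scan; Z[13]=0
i=14: fresh scan; Z[14]=0
i=15: fresh scan; Z[15]=0
i=16: fresh scan; Z[16]=0
i=17: fresh scan; Z[17]=0
i=18: fresh scan; Z[18]=0
i=19: fresh scan; Z[19]=0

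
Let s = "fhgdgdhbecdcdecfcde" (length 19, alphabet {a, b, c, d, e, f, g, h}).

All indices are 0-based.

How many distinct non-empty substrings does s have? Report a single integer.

172

sorted suffixes:
  #0 SA[0]=7  'becdcdecfcde'
  #1 SA[1]=9  'cdcdecfcde'
  #2 SA[2]=16  'cde'
  #3 SA[3]=11  'cdecfcde'
  #4 SA[4]=14  'cfcde'
  #5 SA[5]=10  'dcdecfcde'
  #6 SA[6]=17  'de'
  #7 SA[7]=12  'decfcde'
  #8 SA[8]=3  'dgdhbecdcdecfcde'
  #9 SA[9]=5  'dhbecdcdecfcde'
  #10 SA[10]=18  'e'
  #11 SA[11]=8  'ecdcdecfcde'
  #12 SA[12]=13  'ecfcde'
  #13 SA[13]=15  'fcde'
  #14 SA[14]=0  'fhgdgdhbecdcdecfcde'
  #15 SA[15]=2  'gdgdhbecdcdecfcde'
  #16 SA[16]=4  'gdhbecdcdecfcde'
  #17 SA[17]=6  'hbecdcdecfcde'
  #18 SA[18]=1  'hgdgdhbecdcdecfcde'

SA = [7, 9, 16, 11, 14, 10, 17, 12, 3, 5, 18, 8, 13, 15, 0, 2, 4, 6, 1]
rank  pair      lcp
   1  s[7:],s[9:]  0  ''
   2  s[9:],s[16:]  2  'cd'
   3  s[16:],s[11:]  3  'cde'
   4  s[11:],s[14:]  1  'c'
   5  s[14:],s[10:]  0  ''
   6  s[10:],s[17:]  1  'd'
   7  s[17:],s[12:]  2  'de'
   8  s[12:],s[3:]  1  'd'
   9  s[3:],s[5:]  1  'd'
  10  s[5:],s[18:]  0  ''
  11  s[18:],s[8:]  1  'e'
  12  s[8:],s[13:]  2  'ec'
  13  s[13:],s[15:]  0  ''
  14  s[15:],s[0:]  1  'f'
  15  s[0:],s[2:]  0  ''
  16  s[2:],s[4:]  2  'gd'
  17  s[4:],s[6:]  0  ''
  18  s[6:],s[1:]  1  'h'

n(n+1)/2 = 19·20/2 = 190
Σ LCP = 0 + 0 + 2 + 3 + 1 + 0 + 1 + 2 + 1 + 1 + 0 + 1 + 2 + 0 + 1 + 0 + 2 + 0 + 1 = 18
distinct = 190 − 18 = 172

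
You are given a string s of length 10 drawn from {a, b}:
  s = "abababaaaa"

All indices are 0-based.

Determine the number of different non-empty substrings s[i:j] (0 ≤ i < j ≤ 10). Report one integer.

34

rank | idx | suffix
   0 |   9 | a
   1 |   8 | aa
   2 |   7 | aaa
   3 |   6 | aaaa
   4 |   4 | abaaaa
   5 |   2 | ababaaaa
   6 |   0 | abababaaaa
   7 |   5 | baaaa
   8 |   3 | babaaaa
   9 |   1 | bababaaaa

SA = [9, 8, 7, 6, 4, 2, 0, 5, 3, 1]
rank  pair      lcp
   1  s[9:],s[8:]  1  'a'
   2  s[8:],s[7:]  2  'aa'
   3  s[7:],s[6:]  3  'aaa'
   4  s[6:],s[4:]  1  'a'
   5  s[4:],s[2:]  3  'aba'
   6  s[2:],s[0:]  5  'ababa'
   7  s[0:],s[5:]  0  ''
   8  s[5:],s[3:]  2  'ba'
   9  s[3:],s[1:]  4  'baba'

n(n+1)/2 = 10·11/2 = 55
Σ LCP = 0 + 1 + 2 + 3 + 1 + 3 + 5 + 0 + 2 + 4 = 21
distinct = 55 − 21 = 34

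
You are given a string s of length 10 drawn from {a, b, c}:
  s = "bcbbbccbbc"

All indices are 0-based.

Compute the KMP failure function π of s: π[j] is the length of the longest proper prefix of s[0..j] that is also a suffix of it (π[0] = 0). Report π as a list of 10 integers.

π[0] = 0
j=1 s[j]='c': π[1]=0 (border '')
j=2 s[j]='b': π[2]=1 (border 'b')
j=3 s[j]='b': k: 1→0; π[3]=1 (border 'b')
j=4 s[j]='b': k: 1→0; π[4]=1 (border 'b')
j=5 s[j]='c': π[5]=2 (border 'bc')
j=6 s[j]='c': k: 2→0; π[6]=0 (border '')
j=7 s[j]='b': π[7]=1 (border 'b')
j=8 s[j]='b': k: 1→0; π[8]=1 (border 'b')
j=9 s[j]='c': π[9]=2 (border 'bc')

[0, 0, 1, 1, 1, 2, 0, 1, 1, 2]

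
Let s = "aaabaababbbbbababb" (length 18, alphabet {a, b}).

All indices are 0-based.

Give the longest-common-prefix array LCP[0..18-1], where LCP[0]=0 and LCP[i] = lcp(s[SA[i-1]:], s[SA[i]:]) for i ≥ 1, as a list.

rank | idx | suffix
   0 |   0 | aaabaababbbbbababb
   1 |   1 | aabaababbbbbababb
   2 |   4 | aababbbbbababb
   3 |   2 | abaababbbbbababb
   4 |  13 | ababb
   5 |   5 | ababbbbbababb
   6 |  15 | abb
   7 |   7 | abbbbbababb
   8 |  17 | b
   9 |   3 | baababbbbbababb
  10 |  12 | bababb
  11 |  14 | babb
  12 |   6 | babbbbbababb
  13 |  16 | bb
  14 |  11 | bbababb
  15 |  10 | bbbababb
  16 |   9 | bbbbababb
  17 |   8 | bbbbbababb

SA = [0, 1, 4, 2, 13, 5, 15, 7, 17, 3, 12, 14, 6, 16, 11, 10, 9, 8]
[i] adj suffixes → lcp
  [1] 0/1 → 2 ('aa')
  [2] 1/4 → 4 ('aaba')
  [3] 4/2 → 1 ('a')
  [4] 2/13 → 3 ('aba')
  [5] 13/5 → 5 ('ababb')
  [6] 5/15 → 2 ('ab')
  [7] 15/7 → 3 ('abb')
  [8] 7/17 → 0 ('')
  [9] 17/3 → 1 ('b')
  [10] 3/12 → 2 ('ba')
  [11] 12/14 → 3 ('bab')
  [12] 14/6 → 4 ('babb')
  [13] 6/16 → 1 ('b')
  [14] 16/11 → 2 ('bb')
  [15] 11/10 → 2 ('bb')
  [16] 10/9 → 3 ('bbb')
  [17] 9/8 → 4 ('bbbb')

[0, 2, 4, 1, 3, 5, 2, 3, 0, 1, 2, 3, 4, 1, 2, 2, 3, 4]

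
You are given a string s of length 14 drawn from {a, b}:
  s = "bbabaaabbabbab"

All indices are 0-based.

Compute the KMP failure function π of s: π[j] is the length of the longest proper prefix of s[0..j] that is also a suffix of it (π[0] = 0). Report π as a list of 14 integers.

[0, 1, 0, 1, 0, 0, 0, 1, 2, 3, 4, 2, 3, 4]

π[0] = 0
j=1 s[j]='b': π[1]=1 (border 'b')
j=2 s[j]='a': k: 1→0; π[2]=0 (border '')
j=3 s[j]='b': π[3]=1 (border 'b')
j=4 s[j]='a': k: 1→0; π[4]=0 (border '')
j=5 s[j]='a': π[5]=0 (border '')
j=6 s[j]='a': π[6]=0 (border '')
j=7 s[j]='b': π[7]=1 (border 'b')
j=8 s[j]='b': π[8]=2 (border 'bb')
j=9 s[j]='a': π[9]=3 (border 'bba')
j=10 s[j]='b': π[10]=4 (border 'bbab')
j=11 s[j]='b': k: 4→1; π[11]=2 (border 'bb')
j=12 s[j]='a': π[12]=3 (border 'bba')
j=13 s[j]='b': π[13]=4 (border 'bbab')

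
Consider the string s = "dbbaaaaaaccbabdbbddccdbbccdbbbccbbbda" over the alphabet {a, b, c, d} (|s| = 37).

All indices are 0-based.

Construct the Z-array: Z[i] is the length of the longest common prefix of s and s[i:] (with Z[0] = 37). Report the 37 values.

[37, 0, 0, 0, 0, 0, 0, 0, 0, 0, 0, 0, 0, 0, 3, 0, 0, 1, 1, 0, 0, 3, 0, 0, 0, 0, 3, 0, 0, 0, 0, 0, 0, 0, 0, 1, 0]

Z[0]=37
i=1: fresh scan; Z[1]=0
i=2: fresh scan; Z[2]=0
i=3: fresh scan; Z[3]=0
i=4: fresh scan; Z[4]=0
i=5: fresh scan; Z[5]=0
i=6: fresh scan; Z[6]=0
i=7: fresh scan; Z[7]=0
i=8: fresh scan; Z[8]=0
i=9: fresh scan; Z[9]=0
i=10: fresh scan; Z[10]=0
i=11: fresh scan; Z[11]=0
i=12: fresh scan; Z[12]=0
i=13: fresh scan; Z[13]=0
i=14: fresh scan; Z[14]=3 grow→box=[14,17)
i=15: min(r-i=2, Z[1]=0)=0; Z[15]=0
i=16: min(r-i=1, Z[2]=0)=0; Z[16]=0
i=17: fresh scan; Z[17]=1 grow→box=[17,18)
i=18: fresh scan; Z[18]=1 grow→box=[18,19)
i=19: fresh scan; Z[19]=0
i=20: fresh scan; Z[20]=0
i=21: fresh scan; Z[21]=3 grow→box=[21,24)
i=22: min(r-i=2, Z[1]=0)=0; Z[22]=0
i=23: min(r-i=1, Z[2]=0)=0; Z[23]=0
i=24: fresh scan; Z[24]=0
i=25: fresh scan; Z[25]=0
i=26: fresh scan; Z[26]=3 grow→box=[26,29)
i=27: min(r-i=2, Z[1]=0)=0; Z[27]=0
i=28: min(r-i=1, Z[2]=0)=0; Z[28]=0
i=29: fresh scan; Z[29]=0
i=30: fresh scan; Z[30]=0
i=31: fresh scan; Z[31]=0
i=32: fresh scan; Z[32]=0
i=33: fresh scan; Z[33]=0
i=34: fresh scan; Z[34]=0
i=35: fresh scan; Z[35]=1 grow→box=[35,36)
i=36: fresh scan; Z[36]=0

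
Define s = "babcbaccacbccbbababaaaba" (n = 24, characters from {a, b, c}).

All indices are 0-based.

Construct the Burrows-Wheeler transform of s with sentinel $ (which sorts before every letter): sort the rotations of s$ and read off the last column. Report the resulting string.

rank  rotation                   last
    0  $babcbaccacbccbbababaaaba  a
    1  a$babcbaccacbccbbababaaab  b
    2  aaaba$babcbaccacbccbbabab  b
    3  aaba$babcbaccacbccbbababa  a
    4  aba$babcbaccacbccbbababaa  a
    5  abaaaba$babcbaccacbccbbab  b
    6  ababaaaba$babcbaccacbccbb  b
    7  abcbaccacbccbbababaaaba$b  b
    8  acbccbbababaaaba$babcbacc  c
    9  accacbccbbababaaaba$babcb  b
   10  ba$babcbaccacbccbbababaaa  a
   11  baaaba$babcbaccacbccbbaba  a
   12  babaaaba$babcbaccacbccbba  a
   13  bababaaaba$babcbaccacbccb  b
   14  babcbaccacbccbbababaaaba$  $
   15  baccacbccbbababaaaba$babc  c
   16  bbababaaaba$babcbaccacbcc  c
   17  bcbaccacbccbbababaaaba$ba  a
   18  bccbbababaaaba$babcbaccac  c
   19  cacbccbbababaaaba$babcbac  c
   20  cbaccacbccbbababaaaba$bab  b
   21  cbbababaaaba$babcbaccacbc  c
   22  cbccbbababaaaba$babcbacca  a
   23  ccacbccbbababaaaba$babcba  a
   24  ccbbababaaaba$babcbaccacb  b

abbaabbbcbaaab$ccaccbcaab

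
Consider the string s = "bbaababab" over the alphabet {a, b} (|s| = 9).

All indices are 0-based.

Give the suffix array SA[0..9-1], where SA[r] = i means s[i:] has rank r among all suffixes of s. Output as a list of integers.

[2, 7, 5, 3, 8, 1, 6, 4, 0]

sorted suffixes:
  #0 SA[0]=2  'aababab'
  #1 SA[1]=7  'ab'
  #2 SA[2]=5  'abab'
  #3 SA[3]=3  'ababab'
  #4 SA[4]=8  'b'
  #5 SA[5]=1  'baababab'
  #6 SA[6]=6  'bab'
  #7 SA[7]=4  'babab'
  #8 SA[8]=0  'bbaababab'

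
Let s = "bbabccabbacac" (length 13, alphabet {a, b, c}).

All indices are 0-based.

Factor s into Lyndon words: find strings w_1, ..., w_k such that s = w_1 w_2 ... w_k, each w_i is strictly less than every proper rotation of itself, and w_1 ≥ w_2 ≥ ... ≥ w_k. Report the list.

emit factor 1: 'b' (i=0, period=1)
emit factor 2: 'b' (i=1, period=1)
emit factor 3: 'abcc' (i=2, period=4)
emit factor 4: 'abbacac' (i=6, period=7)

["b", "b", "abcc", "abbacac"]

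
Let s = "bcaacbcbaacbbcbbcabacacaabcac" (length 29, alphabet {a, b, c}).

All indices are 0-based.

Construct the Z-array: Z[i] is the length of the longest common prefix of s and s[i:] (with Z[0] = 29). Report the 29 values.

[29, 0, 0, 0, 0, 2, 0, 1, 0, 0, 0, 1, 2, 0, 1, 3, 0, 0, 1, 0, 0, 0, 0, 0, 0, 3, 0, 0, 0]

Z[0]=29
i=1: outside box; Z[1]=0
i=2: outside box; Z[2]=0
i=3: outside box; Z[3]=0
i=4: outside box; Z[4]=0
i=5: outside box; Z[5]=2 grow→box=[5,7)
i=6: min(r-i=1, Z[1]=0)=0; Z[6]=0
i=7: outside box; Z[7]=1 grow→box=[7,8)
i=8: outside box; Z[8]=0
i=9: outside box; Z[9]=0
i=10: outside box; Z[10]=0
i=11: outside box; Z[11]=1 grow→box=[11,12)
i=12: outside box; Z[12]=2 grow→box=[12,14)
i=13: min(r-i=1, Z[1]=0)=0; Z[13]=0
i=14: outside box; Z[14]=1 grow→box=[14,15)
i=15: outside box; Z[15]=3 grow→box=[15,18)
i=16: min(r-i=2, Z[1]=0)=0; Z[16]=0
i=17: min(r-i=1, Z[2]=0)=0; Z[17]=0
i=18: outside box; Z[18]=1 grow→box=[18,19)
i=19: outside box; Z[19]=0
i=20: outside box; Z[20]=0
i=21: outside box; Z[21]=0
i=22: outside box; Z[22]=0
i=23: outside box; Z[23]=0
i=24: outside box; Z[24]=0
i=25: outside box; Z[25]=3 grow→box=[25,28)
i=26: min(r-i=2, Z[1]=0)=0; Z[26]=0
i=27: min(r-i=1, Z[2]=0)=0; Z[27]=0
i=28: outside box; Z[28]=0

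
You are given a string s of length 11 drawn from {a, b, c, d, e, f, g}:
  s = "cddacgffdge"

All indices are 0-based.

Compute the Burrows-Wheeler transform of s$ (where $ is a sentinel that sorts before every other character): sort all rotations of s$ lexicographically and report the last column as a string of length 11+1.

ed$adcfgfgdc

rank  rotation      last
    0  $cddacgffdge  e
    1  acgffdge$cdd  d
    2  cddacgffdge$  $
    3  cgffdge$cdda  a
    4  dacgffdge$cd  d
    5  ddacgffdge$c  c
    6  dge$cddacgff  f
    7  e$cddacgffdg  g
    8  fdge$cddacgf  f
    9  ffdge$cddacg  g
   10  ge$cddacgffd  d
   11  gffdge$cddac  c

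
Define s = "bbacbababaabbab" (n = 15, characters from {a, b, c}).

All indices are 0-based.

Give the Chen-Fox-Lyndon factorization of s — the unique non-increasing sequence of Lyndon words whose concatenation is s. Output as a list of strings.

["b", "b", "acb", "ab", "ab", "aabbab"]

emit factor 1: 'b' (i=0, period=1)
emit factor 2: 'b' (i=1, period=1)
emit factor 3: 'acb' (i=2, period=3)
emit factor 4: 'ab' (i=5, period=2)
emit factor 5: 'ab' (i=7, period=2)
emit factor 6: 'aabbab' (i=9, period=6)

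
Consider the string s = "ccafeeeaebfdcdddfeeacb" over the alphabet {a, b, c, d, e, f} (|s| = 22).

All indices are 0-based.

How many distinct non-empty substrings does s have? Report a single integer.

230

sorted suffixes:
  #0 SA[0]=19  'acb'
  #1 SA[1]=7  'aebfdcdddfeeacb'
  #2 SA[2]=2  'afeeeaebfdcdddfeeacb'
  #3 SA[3]=21  'b'
  #4 SA[4]=9  'bfdcdddfeeacb'
  #5 SA[5]=1  'cafeeeaebfdcdddfeeacb'
  #6 SA[6]=20  'cb'
  #7 SA[7]=0  'ccafeeeaebfdcdddfeeacb'
  #8 SA[8]=12  'cdddfeeacb'
  #9 SA[9]=11  'dcdddfeeacb'
  #10 SA[10]=13  'dddfeeacb'
  #11 SA[11]=14  'ddfeeacb'
  #12 SA[12]=15  'dfeeacb'
  #13 SA[13]=18  'eacb'
  #14 SA[14]=6  'eaebfdcdddfeeacb'
  #15 SA[15]=8  'ebfdcdddfeeacb'
  #16 SA[16]=17  'eeacb'
  #17 SA[17]=5  'eeaebfdcdddfeeacb'
  #18 SA[18]=4  'eeeaebfdcdddfeeacb'
  #19 SA[19]=10  'fdcdddfeeacb'
  #20 SA[20]=16  'feeacb'
  #21 SA[21]=3  'feeeaebfdcdddfeeacb'

SA = [19, 7, 2, 21, 9, 1, 20, 0, 12, 11, 13, 14, 15, 18, 6, 8, 17, 5, 4, 10, 16, 3]
rank  pair      lcp
   1  s[19:],s[7:]  1  'a'
   2  s[7:],s[2:]  1  'a'
   3  s[2:],s[21:]  0  ''
   4  s[21:],s[9:]  1  'b'
   5  s[9:],s[1:]  0  ''
   6  s[1:],s[20:]  1  'c'
   7  s[20:],s[0:]  1  'c'
   8  s[0:],s[12:]  1  'c'
   9  s[12:],s[11:]  0  ''
  10  s[11:],s[13:]  1  'd'
  11  s[13:],s[14:]  2  'dd'
  12  s[14:],s[15:]  1  'd'
  13  s[15:],s[18:]  0  ''
  14  s[18:],s[6:]  2  'ea'
  15  s[6:],s[8:]  1  'e'
  16  s[8:],s[17:]  1  'e'
  17  s[17:],s[5:]  3  'eea'
  18  s[5:],s[4:]  2  'ee'
  19  s[4:],s[10:]  0  ''
  20  s[10:],s[16:]  1  'f'
  21  s[16:],s[3:]  3  'fee'

n(n+1)/2 = 22·23/2 = 253
Σ LCP = 0 + 1 + 1 + 0 + 1 + 0 + 1 + 1 + 1 + 0 + 1 + 2 + 1 + 0 + 2 + 1 + 1 + 3 + 2 + 0 + 1 + 3 = 23
distinct = 253 − 23 = 230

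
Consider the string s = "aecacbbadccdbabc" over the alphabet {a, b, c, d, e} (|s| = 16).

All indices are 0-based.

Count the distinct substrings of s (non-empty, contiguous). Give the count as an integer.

rank→(start, suffix):
  0 → (13, 'abc')
  1 → (3, 'acbbadccdbabc')
  2 → (7, 'adccdbabc')
  3 → (0, 'aecacbbadccdbabc')
  4 → (12, 'babc')
  5 → (6, 'badccdbabc')
  6 → (5, 'bbadccdbabc')
  7 → (14, 'bc')
  8 → (15, 'c')
  9 → (2, 'cacbbadccdbabc')
  10 → (4, 'cbbadccdbabc')
  11 → (9, 'ccdbabc')
  12 → (10, 'cdbabc')
  13 → (11, 'dbabc')
  14 → (8, 'dccdbabc')
  15 → (1, 'ecacbbadccdbabc')

SA = [13, 3, 7, 0, 12, 6, 5, 14, 15, 2, 4, 9, 10, 11, 8, 1]
rank  pair      lcp
   1  s[13:],s[3:]  1  'a'
   2  s[3:],s[7:]  1  'a'
   3  s[7:],s[0:]  1  'a'
   4  s[0:],s[12:]  0  ''
   5  s[12:],s[6:]  2  'ba'
   6  s[6:],s[5:]  1  'b'
   7  s[5:],s[14:]  1  'b'
   8  s[14:],s[15:]  0  ''
   9  s[15:],s[2:]  1  'c'
  10  s[2:],s[4:]  1  'c'
  11  s[4:],s[9:]  1  'c'
  12  s[9:],s[10:]  1  'c'
  13  s[10:],s[11:]  0  ''
  14  s[11:],s[8:]  1  'd'
  15  s[8:],s[1:]  0  ''

n(n+1)/2 = 16·17/2 = 136
Σ LCP = 0 + 1 + 1 + 1 + 0 + 2 + 1 + 1 + 0 + 1 + 1 + 1 + 1 + 0 + 1 + 0 = 12
distinct = 136 − 12 = 124

124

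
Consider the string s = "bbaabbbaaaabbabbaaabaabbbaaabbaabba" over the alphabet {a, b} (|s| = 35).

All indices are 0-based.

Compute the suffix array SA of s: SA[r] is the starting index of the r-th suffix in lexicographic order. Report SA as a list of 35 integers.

[34, 7, 16, 25, 8, 17, 30, 26, 9, 2, 20, 18, 31, 13, 27, 10, 3, 21, 33, 6, 15, 24, 29, 1, 19, 12, 32, 5, 14, 23, 28, 0, 11, 4, 22]

rank | idx | suffix
   0 |  34 | a
   1 |   7 | aaaabbabbaaabaabbbaaabbaabba
   2 |  16 | aaabaabbbaaabbaabba
   3 |  25 | aaabbaabba
   4 |   8 | aaabbabbaaabaabbbaaabbaabba
   5 |  17 | aabaabbbaaabbaabba
   6 |  30 | aabba
   7 |  26 | aabbaabba
   8 |   9 | aabbabbaaabaabbbaaabbaabba
   9 |   2 | aabbbaaaabbabbaaabaabbbaaabbaabba
  10 |  20 | aabbbaaabbaabba
  11 |  18 | abaabbbaaabbaabba
  12 |  31 | abba
  13 |  13 | abbaaabaabbbaaabbaabba
  14 |  27 | abbaabba
  15 |  10 | abbabbaaabaabbbaaabbaabba
  16 |   3 | abbbaaaabbabbaaabaabbbaaabbaabba
  17 |  21 | abbbaaabbaabba
  18 |  33 | ba
  19 |   6 | baaaabbabbaaabaabbbaaabbaabba
  20 |  15 | baaabaabbbaaabbaabba
  21 |  24 | baaabbaabba
  22 |  29 | baabba
  23 |   1 | baabbbaaaabbabbaaabaabbbaaabbaabba
  24 |  19 | baabbbaaabbaabba
  25 |  12 | babbaaabaabbbaaabbaabba
  26 |  32 | bba
  27 |   5 | bbaaaabbabbaaabaabbbaaabbaabba
  28 |  14 | bbaaabaabbbaaabbaabba
  29 |  23 | bbaaabbaabba
  30 |  28 | bbaabba
  31 |   0 | bbaabbbaaaabbabbaaabaabbbaaabbaabba
  32 |  11 | bbabbaaabaabbbaaabbaabba
  33 |   4 | bbbaaaabbabbaaabaabbbaaabbaabba
  34 |  22 | bbbaaabbaabba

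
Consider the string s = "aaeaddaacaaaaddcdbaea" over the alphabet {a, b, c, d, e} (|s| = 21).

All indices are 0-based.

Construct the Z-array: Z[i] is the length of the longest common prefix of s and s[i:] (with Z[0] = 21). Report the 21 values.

Z[0]=21
i=1: outside box; Z[1]=1 scan→box=[1,2)
i=2: outside box; Z[2]=0
i=3: outside box; Z[3]=1 scan→box=[3,4)
i=4: outside box; Z[4]=0
i=5: outside box; Z[5]=0
i=6: outside box; Z[6]=2 scan→box=[6,8)
i=7: min(r-i=1, Z[1]=1)=1; Z[7]=1
i=8: outside box; Z[8]=0
i=9: outside box; Z[9]=2 scan→box=[9,11)
i=10: min(r-i=1, Z[1]=1)=1; Z[10]=2 scan→box=[10,12)
i=11: min(r-i=1, Z[1]=1)=1; Z[11]=2 scan→box=[11,13)
i=12: min(r-i=1, Z[1]=1)=1; Z[12]=1
i=13: outside box; Z[13]=0
i=14: outside box; Z[14]=0
i=15: outside box; Z[15]=0
i=16: outside box; Z[16]=0
i=17: outside box; Z[17]=0
i=18: outside box; Z[18]=1 scan→box=[18,19)
i=19: outside box; Z[19]=0
i=20: outside box; Z[20]=1 scan→box=[20,21)

[21, 1, 0, 1, 0, 0, 2, 1, 0, 2, 2, 2, 1, 0, 0, 0, 0, 0, 1, 0, 1]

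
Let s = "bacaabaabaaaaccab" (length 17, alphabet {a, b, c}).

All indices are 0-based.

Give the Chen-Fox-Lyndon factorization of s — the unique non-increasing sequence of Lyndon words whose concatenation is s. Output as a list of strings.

emit factor 1: 'b' (i=0, period=1)
emit factor 2: 'ac' (i=1, period=2)
emit factor 3: 'aab' (i=3, period=3)
emit factor 4: 'aab' (i=6, period=3)
emit factor 5: 'aaaaccab' (i=9, period=8)

["b", "ac", "aab", "aab", "aaaaccab"]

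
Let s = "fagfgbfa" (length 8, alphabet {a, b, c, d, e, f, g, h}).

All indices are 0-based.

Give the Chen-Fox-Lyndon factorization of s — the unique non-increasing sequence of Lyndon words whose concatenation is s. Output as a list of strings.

emit factor 1: 'f' (i=0, period=1)
emit factor 2: 'agfgbf' (i=1, period=6)
emit factor 3: 'a' (i=7, period=1)

["f", "agfgbf", "a"]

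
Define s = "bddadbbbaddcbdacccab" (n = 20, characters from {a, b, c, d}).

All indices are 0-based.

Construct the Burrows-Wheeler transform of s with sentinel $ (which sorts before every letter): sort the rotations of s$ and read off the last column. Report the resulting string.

rank  rotation               last
    0  $bddadbbbaddcbdacccab  b
    1  ab$bddadbbbaddcbdaccc  c
    2  acccab$bddadbbbaddcbd  d
    3  adbbbaddcbdacccab$bdd  d
    4  addcbdacccab$bddadbbb  b
    5  b$bddadbbbaddcbdaccca  a
    6  baddcbdacccab$bddadbb  b
    7  bbaddcbdacccab$bddadb  b
    8  bbbaddcbdacccab$bddad  d
    9  bdacccab$bddadbbbaddc  c
   10  bddadbbbaddcbdacccab$  $
   11  cab$bddadbbbaddcbdacc  c
   12  cbdacccab$bddadbbbadd  d
   13  ccab$bddadbbbaddcbdac  c
   14  cccab$bddadbbbaddcbda  a
   15  dacccab$bddadbbbaddcb  b
   16  dadbbbaddcbdacccab$bd  d
   17  dbbbaddcbdacccab$bdda  a
   18  dcbdacccab$bddadbbbad  d
   19  ddadbbbaddcbdacccab$b  b
   20  ddcbdacccab$bddadbbba  a

bcddbabbdc$cdcabdadba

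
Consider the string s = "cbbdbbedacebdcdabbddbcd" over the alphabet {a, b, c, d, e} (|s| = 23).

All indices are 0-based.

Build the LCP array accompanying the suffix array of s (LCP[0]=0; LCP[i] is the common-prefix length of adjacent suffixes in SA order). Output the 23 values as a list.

[0, 1, 0, 3, 2, 1, 1, 2, 2, 1, 0, 1, 2, 1, 0, 1, 2, 1, 2, 1, 1, 0, 1]

rank→(start, suffix):
  0 → (15, 'abbddbcd')
  1 → (8, 'acebdcdabbddbcd')
  2 → (1, 'bbdbbedacebdcdabbddbcd')
  3 → (16, 'bbddbcd')
  4 → (4, 'bbedacebdcdabbddbcd')
  5 → (20, 'bcd')
  6 → (2, 'bdbbedacebdcdabbddbcd')
  7 → (11, 'bdcdabbddbcd')
  8 → (17, 'bddbcd')
  9 → (5, 'bedacebdcdabbddbcd')
  10 → (0, 'cbbdbbedacebdcdabbddbcd')
  11 → (21, 'cd')
  12 → (13, 'cdabbddbcd')
  13 → (9, 'cebdcdabbddbcd')
  14 → (22, 'd')
  15 → (14, 'dabbddbcd')
  16 → (7, 'dacebdcdabbddbcd')
  17 → (3, 'dbbedacebdcdabbddbcd')
  18 → (19, 'dbcd')
  19 → (12, 'dcdabbddbcd')
  20 → (18, 'ddbcd')
  21 → (10, 'ebdcdabbddbcd')
  22 → (6, 'edacebdcdabbddbcd')

SA = [15, 8, 1, 16, 4, 20, 2, 11, 17, 5, 0, 21, 13, 9, 22, 14, 7, 3, 19, 12, 18, 10, 6]
rank  pair      lcp
   1  s[15:],s[8:]  1  'a'
   2  s[8:],s[1:]  0  ''
   3  s[1:],s[16:]  3  'bbd'
   4  s[16:],s[4:]  2  'bb'
   5  s[4:],s[20:]  1  'b'
   6  s[20:],s[2:]  1  'b'
   7  s[2:],s[11:]  2  'bd'
   8  s[11:],s[17:]  2  'bd'
   9  s[17:],s[5:]  1  'b'
  10  s[5:],s[0:]  0  ''
  11  s[0:],s[21:]  1  'c'
  12  s[21:],s[13:]  2  'cd'
  13  s[13:],s[9:]  1  'c'
  14  s[9:],s[22:]  0  ''
  15  s[22:],s[14:]  1  'd'
  16  s[14:],s[7:]  2  'da'
  17  s[7:],s[3:]  1  'd'
  18  s[3:],s[19:]  2  'db'
  19  s[19:],s[12:]  1  'd'
  20  s[12:],s[18:]  1  'd'
  21  s[18:],s[10:]  0  ''
  22  s[10:],s[6:]  1  'e'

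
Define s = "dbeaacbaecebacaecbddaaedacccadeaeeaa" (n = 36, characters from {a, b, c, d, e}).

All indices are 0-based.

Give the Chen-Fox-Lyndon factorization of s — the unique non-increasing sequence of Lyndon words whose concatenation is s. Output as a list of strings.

emit factor 1: 'd' (i=0, period=1)
emit factor 2: 'be' (i=1, period=2)
emit factor 3: 'aacbaecebacaecbddaaedacccadeaee' (i=3, period=31)
emit factor 4: 'a' (i=34, period=1)
emit factor 5: 'a' (i=35, period=1)

["d", "be", "aacbaecebacaecbddaaedacccadeaee", "a", "a"]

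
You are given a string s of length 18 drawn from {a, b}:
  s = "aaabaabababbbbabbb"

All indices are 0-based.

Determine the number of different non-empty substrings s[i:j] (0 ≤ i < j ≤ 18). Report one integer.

129

rank→(start, suffix):
  0 → (0, 'aaabaabababbbbabbb')
  1 → (1, 'aabaabababbbbabbb')
  2 → (4, 'aabababbbbabbb')
  3 → (2, 'abaabababbbbabbb')
  4 → (5, 'abababbbbabbb')
  5 → (7, 'ababbbbabbb')
  6 → (14, 'abbb')
  7 → (9, 'abbbbabbb')
  8 → (17, 'b')
  9 → (3, 'baabababbbbabbb')
  10 → (6, 'bababbbbabbb')
  11 → (13, 'babbb')
  12 → (8, 'babbbbabbb')
  13 → (16, 'bb')
  14 → (12, 'bbabbb')
  15 → (15, 'bbb')
  16 → (11, 'bbbabbb')
  17 → (10, 'bbbbabbb')

SA = [0, 1, 4, 2, 5, 7, 14, 9, 17, 3, 6, 13, 8, 16, 12, 15, 11, 10]
i: (SA[i-1],SA[i]) lcp shared
  1: (0,1) 2 'aa'
  2: (1,4) 4 'aaba'
  3: (4,2) 1 'a'
  4: (2,5) 3 'aba'
  5: (5,7) 4 'abab'
  6: (7,14) 2 'ab'
  7: (14,9) 4 'abbb'
  8: (9,17) 0 ''
  9: (17,3) 1 'b'
  10: (3,6) 2 'ba'
  11: (6,13) 3 'bab'
  12: (13,8) 5 'babbb'
  13: (8,16) 1 'b'
  14: (16,12) 2 'bb'
  15: (12,15) 2 'bb'
  16: (15,11) 3 'bbb'
  17: (11,10) 3 'bbb'

n(n+1)/2 = 18·19/2 = 171
Σ LCP = 0 + 2 + 4 + 1 + 3 + 4 + 2 + 4 + 0 + 1 + 2 + 3 + 5 + 1 + 2 + 2 + 3 + 3 = 42
distinct = 171 − 42 = 129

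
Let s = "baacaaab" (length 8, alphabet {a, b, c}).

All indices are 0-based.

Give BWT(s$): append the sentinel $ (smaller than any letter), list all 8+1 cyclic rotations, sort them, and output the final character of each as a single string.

bcabaaa$a

rank  rotation   last
    0  $baacaaab  b
    1  aaab$baac  c
    2  aab$baaca  a
    3  aacaaab$b  b
    4  ab$baacaa  a
    5  acaaab$ba  a
    6  b$baacaaa  a
    7  baacaaab$  $
    8  caaab$baa  a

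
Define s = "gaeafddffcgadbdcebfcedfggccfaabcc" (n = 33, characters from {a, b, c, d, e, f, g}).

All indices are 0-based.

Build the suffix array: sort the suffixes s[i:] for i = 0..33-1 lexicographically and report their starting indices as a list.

[28, 29, 11, 1, 3, 30, 13, 17, 32, 31, 25, 15, 19, 26, 9, 12, 14, 5, 6, 21, 2, 16, 20, 27, 18, 8, 4, 7, 22, 10, 0, 24, 23]

rank→(start, suffix):
  0 → (28, 'aabcc')
  1 → (29, 'abcc')
  2 → (11, 'adbdcebfcedfggccfaabcc')
  3 → (1, 'aeafddffcgadbdcebfcedfggccfaabcc')
  4 → (3, 'afddffcgadbdcebfcedfggccfaabcc')
  5 → (30, 'bcc')
  6 → (13, 'bdcebfcedfggccfaabcc')
  7 → (17, 'bfcedfggccfaabcc')
  8 → (32, 'c')
  9 → (31, 'cc')
  10 → (25, 'ccfaabcc')
  11 → (15, 'cebfcedfggccfaabcc')
  12 → (19, 'cedfggccfaabcc')
  13 → (26, 'cfaabcc')
  14 → (9, 'cgadbdcebfcedfggccfaabcc')
  15 → (12, 'dbdcebfcedfggccfaabcc')
  16 → (14, 'dcebfcedfggccfaabcc')
  17 → (5, 'ddffcgadbdcebfcedfggccfaabcc')
  18 → (6, 'dffcgadbdcebfcedfggccfaabcc')
  19 → (21, 'dfggccfaabcc')
  20 → (2, 'eafddffcgadbdcebfcedfggccfaabcc')
  21 → (16, 'ebfcedfggccfaabcc')
  22 → (20, 'edfggccfaabcc')
  23 → (27, 'faabcc')
  24 → (18, 'fcedfggccfaabcc')
  25 → (8, 'fcgadbdcebfcedfggccfaabcc')
  26 → (4, 'fddffcgadbdcebfcedfggccfaabcc')
  27 → (7, 'ffcgadbdcebfcedfggccfaabcc')
  28 → (22, 'fggccfaabcc')
  29 → (10, 'gadbdcebfcedfggccfaabcc')
  30 → (0, 'gaeafddffcgadbdcebfcedfggccfaabcc')
  31 → (24, 'gccfaabcc')
  32 → (23, 'ggccfaabcc')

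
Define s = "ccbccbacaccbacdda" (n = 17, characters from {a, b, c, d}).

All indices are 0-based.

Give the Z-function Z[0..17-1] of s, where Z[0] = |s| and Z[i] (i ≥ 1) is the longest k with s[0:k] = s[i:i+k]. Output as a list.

[17, 1, 0, 3, 1, 0, 0, 1, 0, 3, 1, 0, 0, 1, 0, 0, 0]

Z[0]=17
i=1: outside box; Z[1]=1 scan→box=[1,2)
i=2: outside box; Z[2]=0
i=3: outside box; Z[3]=3 scan→box=[3,6)
i=4: min(r-i=2, Z[1]=1)=1; Z[4]=1
i=5: min(r-i=1, Z[2]=0)=0; Z[5]=0
i=6: outside box; Z[6]=0
i=7: outside box; Z[7]=1 scan→box=[7,8)
i=8: outside box; Z[8]=0
i=9: outside box; Z[9]=3 scan→box=[9,12)
i=10: min(r-i=2, Z[1]=1)=1; Z[10]=1
i=11: min(r-i=1, Z[2]=0)=0; Z[11]=0
i=12: outside box; Z[12]=0
i=13: outside box; Z[13]=1 scan→box=[13,14)
i=14: outside box; Z[14]=0
i=15: outside box; Z[15]=0
i=16: outside box; Z[16]=0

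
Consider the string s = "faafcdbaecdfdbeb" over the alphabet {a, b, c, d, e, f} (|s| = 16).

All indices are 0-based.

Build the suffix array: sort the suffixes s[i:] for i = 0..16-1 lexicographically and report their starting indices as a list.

[1, 7, 2, 15, 6, 13, 4, 9, 5, 12, 10, 14, 8, 0, 3, 11]

rank | idx | suffix
   0 |   1 | aafcdbaecdfdbeb
   1 |   7 | aecdfdbeb
   2 |   2 | afcdbaecdfdbeb
   3 |  15 | b
   4 |   6 | baecdfdbeb
   5 |  13 | beb
   6 |   4 | cdbaecdfdbeb
   7 |   9 | cdfdbeb
   8 |   5 | dbaecdfdbeb
   9 |  12 | dbeb
  10 |  10 | dfdbeb
  11 |  14 | eb
  12 |   8 | ecdfdbeb
  13 |   0 | faafcdbaecdfdbeb
  14 |   3 | fcdbaecdfdbeb
  15 |  11 | fdbeb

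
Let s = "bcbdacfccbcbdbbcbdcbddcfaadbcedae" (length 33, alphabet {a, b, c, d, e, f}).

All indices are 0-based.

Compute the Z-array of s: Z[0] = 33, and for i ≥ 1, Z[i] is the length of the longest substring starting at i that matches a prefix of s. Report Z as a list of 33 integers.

[33, 0, 1, 0, 0, 0, 0, 0, 0, 4, 0, 1, 0, 1, 4, 0, 1, 0, 0, 1, 0, 0, 0, 0, 0, 0, 0, 2, 0, 0, 0, 0, 0]

Z[0]=33
i=1: outside box; Z[1]=0
i=2: outside box; Z[2]=1 grow→box=[2,3)
i=3: outside box; Z[3]=0
i=4: outside box; Z[4]=0
i=5: outside box; Z[5]=0
i=6: outside box; Z[6]=0
i=7: outside box; Z[7]=0
i=8: outside box; Z[8]=0
i=9: outside box; Z[9]=4 grow→box=[9,13)
i=10: min(r-i=3, Z[1]=0)=0; Z[10]=0
i=11: min(r-i=2, Z[2]=1)=1; Z[11]=1
i=12: min(r-i=1, Z[3]=0)=0; Z[12]=0
i=13: outside box; Z[13]=1 grow→box=[13,14)
i=14: outside box; Z[14]=4 grow→box=[14,18)
i=15: min(r-i=3, Z[1]=0)=0; Z[15]=0
i=16: min(r-i=2, Z[2]=1)=1; Z[16]=1
i=17: min(r-i=1, Z[3]=0)=0; Z[17]=0
i=18: outside box; Z[18]=0
i=19: outside box; Z[19]=1 grow→box=[19,20)
i=20: outside box; Z[20]=0
i=21: outside box; Z[21]=0
i=22: outside box; Z[22]=0
i=23: outside box; Z[23]=0
i=24: outside box; Z[24]=0
i=25: outside box; Z[25]=0
i=26: outside box; Z[26]=0
i=27: outside box; Z[27]=2 grow→box=[27,29)
i=28: min(r-i=1, Z[1]=0)=0; Z[28]=0
i=29: outside box; Z[29]=0
i=30: outside box; Z[30]=0
i=31: outside box; Z[31]=0
i=32: outside box; Z[32]=0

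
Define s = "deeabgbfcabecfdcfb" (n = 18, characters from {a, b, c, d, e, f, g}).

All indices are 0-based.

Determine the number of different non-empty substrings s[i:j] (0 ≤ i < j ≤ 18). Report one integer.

158

sorted suffixes:
  #0 SA[0]=9  'abecfdcfb'
  #1 SA[1]=3  'abgbfcabecfdcfb'
  #2 SA[2]=17  'b'
  #3 SA[3]=10  'becfdcfb'
  #4 SA[4]=6  'bfcabecfdcfb'
  #5 SA[5]=4  'bgbfcabecfdcfb'
  #6 SA[6]=8  'cabecfdcfb'
  #7 SA[7]=15  'cfb'
  #8 SA[8]=12  'cfdcfb'
  #9 SA[9]=14  'dcfb'
  #10 SA[10]=0  'deeabgbfcabecfdcfb'
  #11 SA[11]=2  'eabgbfcabecfdcfb'
  #12 SA[12]=11  'ecfdcfb'
  #13 SA[13]=1  'eeabgbfcabecfdcfb'
  #14 SA[14]=16  'fb'
  #15 SA[15]=7  'fcabecfdcfb'
  #16 SA[16]=13  'fdcfb'
  #17 SA[17]=5  'gbfcabecfdcfb'

SA = [9, 3, 17, 10, 6, 4, 8, 15, 12, 14, 0, 2, 11, 1, 16, 7, 13, 5]
i: (SA[i-1],SA[i]) lcp shared
  1: (9,3) 2 'ab'
  2: (3,17) 0 ''
  3: (17,10) 1 'b'
  4: (10,6) 1 'b'
  5: (6,4) 1 'b'
  6: (4,8) 0 ''
  7: (8,15) 1 'c'
  8: (15,12) 2 'cf'
  9: (12,14) 0 ''
  10: (14,0) 1 'd'
  11: (0,2) 0 ''
  12: (2,11) 1 'e'
  13: (11,1) 1 'e'
  14: (1,16) 0 ''
  15: (16,7) 1 'f'
  16: (7,13) 1 'f'
  17: (13,5) 0 ''

n(n+1)/2 = 18·19/2 = 171
Σ LCP = 0 + 2 + 0 + 1 + 1 + 1 + 0 + 1 + 2 + 0 + 1 + 0 + 1 + 1 + 0 + 1 + 1 + 0 = 13
distinct = 171 − 13 = 158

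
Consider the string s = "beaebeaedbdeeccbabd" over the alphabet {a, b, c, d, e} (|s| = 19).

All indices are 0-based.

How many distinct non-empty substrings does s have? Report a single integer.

rank→(start, suffix):
  0 → (16, 'abd')
  1 → (2, 'aebeaedbdeeccbabd')
  2 → (6, 'aedbdeeccbabd')
  3 → (15, 'babd')
  4 → (17, 'bd')
  5 → (9, 'bdeeccbabd')
  6 → (0, 'beaebeaedbdeeccbabd')
  7 → (4, 'beaedbdeeccbabd')
  8 → (14, 'cbabd')
  9 → (13, 'ccbabd')
  10 → (18, 'd')
  11 → (8, 'dbdeeccbabd')
  12 → (10, 'deeccbabd')
  13 → (1, 'eaebeaedbdeeccbabd')
  14 → (5, 'eaedbdeeccbabd')
  15 → (3, 'ebeaedbdeeccbabd')
  16 → (12, 'eccbabd')
  17 → (7, 'edbdeeccbabd')
  18 → (11, 'eeccbabd')

SA = [16, 2, 6, 15, 17, 9, 0, 4, 14, 13, 18, 8, 10, 1, 5, 3, 12, 7, 11]
i: (SA[i-1],SA[i]) lcp shared
  1: (16,2) 1 'a'
  2: (2,6) 2 'ae'
  3: (6,15) 0 ''
  4: (15,17) 1 'b'
  5: (17,9) 2 'bd'
  6: (9,0) 1 'b'
  7: (0,4) 4 'beae'
  8: (4,14) 0 ''
  9: (14,13) 1 'c'
  10: (13,18) 0 ''
  11: (18,8) 1 'd'
  12: (8,10) 1 'd'
  13: (10,1) 0 ''
  14: (1,5) 3 'eae'
  15: (5,3) 1 'e'
  16: (3,12) 1 'e'
  17: (12,7) 1 'e'
  18: (7,11) 1 'e'

n(n+1)/2 = 19·20/2 = 190
Σ LCP = 0 + 1 + 2 + 0 + 1 + 2 + 1 + 4 + 0 + 1 + 0 + 1 + 1 + 0 + 3 + 1 + 1 + 1 + 1 = 21
distinct = 190 − 21 = 169

169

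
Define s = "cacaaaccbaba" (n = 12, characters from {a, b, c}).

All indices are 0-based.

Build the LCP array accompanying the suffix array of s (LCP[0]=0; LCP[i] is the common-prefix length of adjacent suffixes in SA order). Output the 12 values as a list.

[0, 1, 2, 1, 1, 2, 0, 2, 0, 2, 1, 1]

rank | idx | suffix
   0 |  11 | a
   1 |   3 | aaaccbaba
   2 |   4 | aaccbaba
   3 |   9 | aba
   4 |   1 | acaaaccbaba
   5 |   5 | accbaba
   6 |  10 | ba
   7 |   8 | baba
   8 |   2 | caaaccbaba
   9 |   0 | cacaaaccbaba
  10 |   7 | cbaba
  11 |   6 | ccbaba

SA = [11, 3, 4, 9, 1, 5, 10, 8, 2, 0, 7, 6]
i: (SA[i-1],SA[i]) lcp shared
  1: (11,3) 1 'a'
  2: (3,4) 2 'aa'
  3: (4,9) 1 'a'
  4: (9,1) 1 'a'
  5: (1,5) 2 'ac'
  6: (5,10) 0 ''
  7: (10,8) 2 'ba'
  8: (8,2) 0 ''
  9: (2,0) 2 'ca'
  10: (0,7) 1 'c'
  11: (7,6) 1 'c'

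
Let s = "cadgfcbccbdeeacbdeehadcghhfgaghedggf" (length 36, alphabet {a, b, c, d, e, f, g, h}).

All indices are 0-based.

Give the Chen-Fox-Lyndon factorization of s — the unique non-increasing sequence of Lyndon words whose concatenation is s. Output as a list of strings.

emit factor 1: 'c' (i=0, period=1)
emit factor 2: 'adgfcbccbdee' (i=1, period=12)
emit factor 3: 'acbdeehadcghhfgaghedggf' (i=13, period=23)

["c", "adgfcbccbdee", "acbdeehadcghhfgaghedggf"]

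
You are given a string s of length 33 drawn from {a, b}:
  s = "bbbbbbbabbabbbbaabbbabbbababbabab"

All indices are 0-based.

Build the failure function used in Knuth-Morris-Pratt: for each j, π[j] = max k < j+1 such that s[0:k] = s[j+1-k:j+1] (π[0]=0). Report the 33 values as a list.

[0, 1, 2, 3, 4, 5, 6, 0, 1, 2, 0, 1, 2, 3, 4, 0, 0, 1, 2, 3, 0, 1, 2, 3, 0, 1, 0, 1, 2, 0, 1, 0, 1]

π[0] = 0
j=1 s[j]='b': π[1]=1 (border 'b')
j=2 s[j]='b': π[2]=2 (border 'bb')
j=3 s[j]='b': π[3]=3 (border 'bbb')
j=4 s[j]='b': π[4]=4 (border 'bbbb')
j=5 s[j]='b': π[5]=5 (border 'bbbbb')
j=6 s[j]='b': π[6]=6 (border 'bbbbbb')
j=7 s[j]='a': k: 6→5→4→3→2→1→0; π[7]=0 (border '')
j=8 s[j]='b': π[8]=1 (border 'b')
j=9 s[j]='b': π[9]=2 (border 'bb')
j=10 s[j]='a': k: 2→1→0; π[10]=0 (border '')
j=11 s[j]='b': π[11]=1 (border 'b')
j=12 s[j]='b': π[12]=2 (border 'bb')
j=13 s[j]='b': π[13]=3 (border 'bbb')
j=14 s[j]='b': π[14]=4 (border 'bbbb')
j=15 s[j]='a': k: 4→3→2→1→0; π[15]=0 (border '')
j=16 s[j]='a': π[16]=0 (border '')
j=17 s[j]='b': π[17]=1 (border 'b')
j=18 s[j]='b': π[18]=2 (border 'bb')
j=19 s[j]='b': π[19]=3 (border 'bbb')
j=20 s[j]='a': k: 3→2→1→0; π[20]=0 (border '')
j=21 s[j]='b': π[21]=1 (border 'b')
j=22 s[j]='b': π[22]=2 (border 'bb')
j=23 s[j]='b': π[23]=3 (border 'bbb')
j=24 s[j]='a': k: 3→2→1→0; π[24]=0 (border '')
j=25 s[j]='b': π[25]=1 (border 'b')
j=26 s[j]='a': k: 1→0; π[26]=0 (border '')
j=27 s[j]='b': π[27]=1 (border 'b')
j=28 s[j]='b': π[28]=2 (border 'bb')
j=29 s[j]='a': k: 2→1→0; π[29]=0 (border '')
j=30 s[j]='b': π[30]=1 (border 'b')
j=31 s[j]='a': k: 1→0; π[31]=0 (border '')
j=32 s[j]='b': π[32]=1 (border 'b')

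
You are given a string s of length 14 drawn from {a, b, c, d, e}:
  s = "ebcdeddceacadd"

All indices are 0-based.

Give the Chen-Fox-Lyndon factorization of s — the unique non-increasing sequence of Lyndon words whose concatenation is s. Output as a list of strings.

emit factor 1: 'e' (i=0, period=1)
emit factor 2: 'bcdeddce' (i=1, period=8)
emit factor 3: 'acadd' (i=9, period=5)

["e", "bcdeddce", "acadd"]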